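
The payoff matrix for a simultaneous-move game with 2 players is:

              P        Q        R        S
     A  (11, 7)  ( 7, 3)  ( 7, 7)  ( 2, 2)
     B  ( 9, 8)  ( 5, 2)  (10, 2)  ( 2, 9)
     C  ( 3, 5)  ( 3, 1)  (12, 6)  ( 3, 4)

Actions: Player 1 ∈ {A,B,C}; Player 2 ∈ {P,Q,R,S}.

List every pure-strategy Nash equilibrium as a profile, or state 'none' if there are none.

(A,P): NE
(A,Q): not NE [P2→R gives 7>3]
(A,R): not NE [P1→C gives 12>7]
(A,S): not NE [P1→C gives 3>2; P2→R gives 7>2]
(B,P): not NE [P1→A gives 11>9; P2→S gives 9>8]
(B,Q): not NE [P1→A gives 7>5; P2→S gives 9>2]
(B,R): not NE [P1→C gives 12>10; P2→S gives 9>2]
(B,S): not NE [P1→C gives 3>2]
(C,P): not NE [P1→A gives 11>3; P2→R gives 6>5]
(C,Q): not NE [P1→A gives 7>3; P2→R gives 6>1]
(C,R): NE
(C,S): not NE [P2→R gives 6>4]

PSNE = {(A,P), (C,R)}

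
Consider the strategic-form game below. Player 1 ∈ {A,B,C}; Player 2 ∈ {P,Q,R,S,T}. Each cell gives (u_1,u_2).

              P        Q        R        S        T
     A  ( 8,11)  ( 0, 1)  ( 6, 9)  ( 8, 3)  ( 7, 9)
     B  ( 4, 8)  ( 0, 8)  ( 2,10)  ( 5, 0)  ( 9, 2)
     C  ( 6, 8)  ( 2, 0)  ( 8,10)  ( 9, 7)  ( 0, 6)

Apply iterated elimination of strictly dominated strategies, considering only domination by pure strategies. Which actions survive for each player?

P2 drop Q (R beats it: A:9>1 B:10>8 C:10>0)
P2 drop S (P beats it: A:11>3 B:8>0 C:8>7)
P2 drop T (P beats it: A:11>9 B:8>2 C:8>6)
P1 drop B (A beats it: P:8>4 R:6>2)
P1→{A,C} P2→{P,R}

Survivors P1:{A,C} P2:{P,R}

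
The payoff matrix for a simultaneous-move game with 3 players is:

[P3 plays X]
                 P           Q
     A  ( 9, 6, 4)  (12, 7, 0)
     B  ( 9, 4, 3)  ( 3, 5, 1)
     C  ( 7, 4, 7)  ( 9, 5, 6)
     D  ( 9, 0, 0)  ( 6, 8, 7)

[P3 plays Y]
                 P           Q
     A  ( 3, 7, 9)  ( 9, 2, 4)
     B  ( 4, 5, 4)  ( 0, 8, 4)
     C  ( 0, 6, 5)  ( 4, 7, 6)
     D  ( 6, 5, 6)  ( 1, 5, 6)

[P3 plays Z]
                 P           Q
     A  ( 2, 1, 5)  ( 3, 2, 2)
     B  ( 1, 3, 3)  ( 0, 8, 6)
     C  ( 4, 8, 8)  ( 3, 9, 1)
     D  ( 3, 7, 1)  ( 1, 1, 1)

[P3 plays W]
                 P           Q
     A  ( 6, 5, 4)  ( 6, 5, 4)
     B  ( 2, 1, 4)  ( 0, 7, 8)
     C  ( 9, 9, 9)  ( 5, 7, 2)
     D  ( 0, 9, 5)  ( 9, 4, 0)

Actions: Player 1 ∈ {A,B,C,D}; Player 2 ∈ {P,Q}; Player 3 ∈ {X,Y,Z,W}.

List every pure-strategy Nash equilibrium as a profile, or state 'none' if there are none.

Nash profiles: (C,P,W), (D,P,Y)

(A,P,X): not NE [P2→Q gives 7>6; P3→Y gives 9>4]
(A,P,Y): not NE [P1→D gives 6>3]
(A,P,Z): not NE [P1→C gives 4>2; P2→Q gives 2>1; P3→Y gives 9>5]
(A,P,W): not NE [P1→C gives 9>6; P3→Y gives 9>4]
(A,Q,X): not NE [P3→W gives 4>0]
(A,Q,Y): not NE [P2→P gives 7>2]
(A,Q,Z): not NE [P3→W gives 4>2]
(A,Q,W): not NE [P1→D gives 9>6]
(B,P,X): not NE [P2→Q gives 5>4; P3→W gives 4>3]
(B,P,Y): not NE [P1→D gives 6>4; P2→Q gives 8>5]
(B,P,Z): not NE [P1→C gives 4>1; P2→Q gives 8>3; P3→W gives 4>3]
(B,P,W): not NE [P1→C gives 9>2; P2→Q gives 7>1]
(B,Q,X): not NE [P1→A gives 12>3; P3→W gives 8>1]
(B,Q,Y): not NE [P1→A gives 9>0; P3→W gives 8>4]
(B,Q,Z): not NE [P1→C gives 3>0; P3→W gives 8>6]
(B,Q,W): not NE [P1→D gives 9>0]
(C,P,X): not NE [P1→D gives 9>7; P2→Q gives 5>4; P3→W gives 9>7]
(C,P,Y): not NE [P1→D gives 6>0; P2→Q gives 7>6; P3→W gives 9>5]
(C,P,Z): not NE [P2→Q gives 9>8; P3→W gives 9>8]
(C,P,W): NE
(C,Q,X): not NE [P1→A gives 12>9]
(C,Q,Y): not NE [P1→A gives 9>4]
(C,Q,Z): not NE [P3→Y gives 6>1]
(C,Q,W): not NE [P1→D gives 9>5; P2→P gives 9>7; P3→Y gives 6>2]
(D,P,X): not NE [P2→Q gives 8>0; P3→Y gives 6>0]
(D,P,Y): NE
(D,P,Z): not NE [P1→C gives 4>3; P3→Y gives 6>1]
(D,P,W): not NE [P1→C gives 9>0; P3→Y gives 6>5]
(D,Q,X): not NE [P1→A gives 12>6]
(D,Q,Y): not NE [P1→A gives 9>1; P3→X gives 7>6]
(D,Q,Z): not NE [P1→C gives 3>1; P2→P gives 7>1; P3→X gives 7>1]
(D,Q,W): not NE [P2→P gives 9>4; P3→X gives 7>0]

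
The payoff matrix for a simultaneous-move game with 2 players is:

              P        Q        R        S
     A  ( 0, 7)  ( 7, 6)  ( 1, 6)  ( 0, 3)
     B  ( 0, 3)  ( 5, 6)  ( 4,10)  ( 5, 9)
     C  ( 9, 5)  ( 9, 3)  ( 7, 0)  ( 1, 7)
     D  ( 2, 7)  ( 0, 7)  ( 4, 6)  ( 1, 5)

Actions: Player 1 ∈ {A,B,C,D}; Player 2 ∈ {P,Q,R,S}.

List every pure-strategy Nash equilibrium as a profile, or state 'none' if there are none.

(A,P): not NE [P1→C gives 9>0]
(A,Q): not NE [P1→C gives 9>7; P2→P gives 7>6]
(A,R): not NE [P1→C gives 7>1; P2→P gives 7>6]
(A,S): not NE [P1→B gives 5>0; P2→P gives 7>3]
(B,P): not NE [P1→C gives 9>0; P2→R gives 10>3]
(B,Q): not NE [P1→C gives 9>5; P2→R gives 10>6]
(B,R): not NE [P1→C gives 7>4]
(B,S): not NE [P2→R gives 10>9]
(C,P): not NE [P2→S gives 7>5]
(C,Q): not NE [P2→S gives 7>3]
(C,R): not NE [P2→S gives 7>0]
(C,S): not NE [P1→B gives 5>1]
(D,P): not NE [P1→C gives 9>2]
(D,Q): not NE [P1→C gives 9>0]
(D,R): not NE [P1→C gives 7>4; P2→Q gives 7>6]
(D,S): not NE [P1→B gives 5>1; P2→Q gives 7>5]

Equilibria: none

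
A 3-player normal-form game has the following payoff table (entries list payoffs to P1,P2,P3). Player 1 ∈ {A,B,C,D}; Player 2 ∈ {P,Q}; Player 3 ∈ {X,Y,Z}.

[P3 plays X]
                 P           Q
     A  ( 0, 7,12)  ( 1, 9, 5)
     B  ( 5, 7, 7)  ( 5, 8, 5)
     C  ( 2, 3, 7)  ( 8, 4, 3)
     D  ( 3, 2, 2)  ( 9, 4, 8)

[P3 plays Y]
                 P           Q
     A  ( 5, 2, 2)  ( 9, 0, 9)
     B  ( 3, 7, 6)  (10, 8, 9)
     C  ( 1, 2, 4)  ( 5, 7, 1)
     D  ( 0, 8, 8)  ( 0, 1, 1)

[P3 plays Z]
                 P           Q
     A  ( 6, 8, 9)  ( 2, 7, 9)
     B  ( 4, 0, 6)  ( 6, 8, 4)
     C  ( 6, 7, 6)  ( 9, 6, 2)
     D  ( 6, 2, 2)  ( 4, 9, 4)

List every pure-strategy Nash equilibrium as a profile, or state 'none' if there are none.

NE set: (B,Q,Y), (D,Q,X)

(A,P,X): not NE [P1→B gives 5>0; P2→Q gives 9>7]
(A,P,Y): not NE [P3→X gives 12>2]
(A,P,Z): not NE [P3→X gives 12>9]
(A,Q,X): not NE [P1→D gives 9>1; P3→Z gives 9>5]
(A,Q,Y): not NE [P1→B gives 10>9; P2→P gives 2>0]
(A,Q,Z): not NE [P1→C gives 9>2; P2→P gives 8>7]
(B,P,X): not NE [P2→Q gives 8>7]
(B,P,Y): not NE [P1→A gives 5>3; P2→Q gives 8>7; P3→X gives 7>6]
(B,P,Z): not NE [P1→D gives 6>4; P2→Q gives 8>0; P3→X gives 7>6]
(B,Q,X): not NE [P1→D gives 9>5; P3→Y gives 9>5]
(B,Q,Y): NE
(B,Q,Z): not NE [P1→C gives 9>6; P3→Y gives 9>4]
(C,P,X): not NE [P1→B gives 5>2; P2→Q gives 4>3]
(C,P,Y): not NE [P1→A gives 5>1; P2→Q gives 7>2; P3→X gives 7>4]
(C,P,Z): not NE [P3→X gives 7>6]
(C,Q,X): not NE [P1→D gives 9>8]
(C,Q,Y): not NE [P1→B gives 10>5; P3→X gives 3>1]
(C,Q,Z): not NE [P2→P gives 7>6; P3→X gives 3>2]
(D,P,X): not NE [P1→B gives 5>3; P2→Q gives 4>2; P3→Y gives 8>2]
(D,P,Y): not NE [P1→A gives 5>0]
(D,P,Z): not NE [P2→Q gives 9>2; P3→Y gives 8>2]
(D,Q,X): NE
(D,Q,Y): not NE [P1→B gives 10>0; P2→P gives 8>1; P3→X gives 8>1]
(D,Q,Z): not NE [P1→C gives 9>4; P3→X gives 8>4]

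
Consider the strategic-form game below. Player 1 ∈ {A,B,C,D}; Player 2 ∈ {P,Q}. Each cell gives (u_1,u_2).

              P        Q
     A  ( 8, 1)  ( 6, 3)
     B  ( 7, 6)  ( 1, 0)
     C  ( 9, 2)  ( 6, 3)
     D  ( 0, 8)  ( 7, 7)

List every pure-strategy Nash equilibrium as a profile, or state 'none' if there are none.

No pure NE.

(A,P): not NE [P1→C gives 9>8; P2→Q gives 3>1]
(A,Q): not NE [P1→D gives 7>6]
(B,P): not NE [P1→C gives 9>7]
(B,Q): not NE [P1→D gives 7>1; P2→P gives 6>0]
(C,P): not NE [P2→Q gives 3>2]
(C,Q): not NE [P1→D gives 7>6]
(D,P): not NE [P1→C gives 9>0]
(D,Q): not NE [P2→P gives 8>7]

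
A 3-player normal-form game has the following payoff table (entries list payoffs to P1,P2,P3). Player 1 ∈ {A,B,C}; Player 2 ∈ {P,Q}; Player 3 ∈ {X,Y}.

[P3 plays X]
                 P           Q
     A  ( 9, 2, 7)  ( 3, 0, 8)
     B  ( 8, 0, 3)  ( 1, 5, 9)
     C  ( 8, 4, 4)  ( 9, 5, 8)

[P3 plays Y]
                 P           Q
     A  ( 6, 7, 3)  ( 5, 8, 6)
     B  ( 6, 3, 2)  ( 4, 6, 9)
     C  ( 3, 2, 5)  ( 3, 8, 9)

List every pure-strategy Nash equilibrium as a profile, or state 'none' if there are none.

(A,P,X): NE
(A,P,Y): not NE [P2→Q gives 8>7; P3→X gives 7>3]
(A,Q,X): not NE [P1→C gives 9>3; P2→P gives 2>0]
(A,Q,Y): not NE [P3→X gives 8>6]
(B,P,X): not NE [P1→A gives 9>8; P2→Q gives 5>0]
(B,P,Y): not NE [P2→Q gives 6>3; P3→X gives 3>2]
(B,Q,X): not NE [P1→C gives 9>1]
(B,Q,Y): not NE [P1→A gives 5>4]
(C,P,X): not NE [P1→A gives 9>8; P2→Q gives 5>4; P3→Y gives 5>4]
(C,P,Y): not NE [P1→B gives 6>3; P2→Q gives 8>2]
(C,Q,X): not NE [P3→Y gives 9>8]
(C,Q,Y): not NE [P1→A gives 5>3]

Nash profiles: (A,P,X)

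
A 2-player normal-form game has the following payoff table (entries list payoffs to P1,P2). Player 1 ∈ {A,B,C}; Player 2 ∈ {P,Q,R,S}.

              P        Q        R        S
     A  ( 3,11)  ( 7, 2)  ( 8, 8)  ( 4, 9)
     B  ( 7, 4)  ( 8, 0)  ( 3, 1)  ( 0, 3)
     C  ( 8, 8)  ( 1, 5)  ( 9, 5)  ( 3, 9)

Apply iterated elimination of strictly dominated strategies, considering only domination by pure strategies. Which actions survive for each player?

P2 drop Q (P beats it: A:11>2 B:4>0 C:8>5)
P1 drop B (C beats it: P:8>7 R:9>3 S:3>0)
P2 drop R (P beats it: A:11>8 C:8>5)
P1→{A,C} P2→{P,S}

IESDS → P1:{A,C} P2:{P,S}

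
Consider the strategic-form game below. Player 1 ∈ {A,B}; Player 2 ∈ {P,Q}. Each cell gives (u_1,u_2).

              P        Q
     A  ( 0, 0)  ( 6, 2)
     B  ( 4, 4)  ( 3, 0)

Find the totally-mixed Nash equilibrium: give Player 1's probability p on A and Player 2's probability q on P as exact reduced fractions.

P1 indiff ⇒ q·0+(1-q)·6 = q·4+(1-q)·3 ⇒ q(-4) = (1-q)(-3) ⇒ q = 3/7
P2 indiff ⇒ p·0+(1-p)·4 = p·2+(1-p)·0 ⇒ p(-2) = (1-p)(-4) ⇒ p = 2/3

p=2/3, q=3/7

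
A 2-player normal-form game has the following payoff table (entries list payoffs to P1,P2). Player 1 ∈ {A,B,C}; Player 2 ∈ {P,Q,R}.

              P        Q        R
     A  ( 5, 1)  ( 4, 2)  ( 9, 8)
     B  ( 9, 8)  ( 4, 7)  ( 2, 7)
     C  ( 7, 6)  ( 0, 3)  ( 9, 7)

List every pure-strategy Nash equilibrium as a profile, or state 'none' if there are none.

(A,P): not NE [P1→B gives 9>5; P2→R gives 8>1]
(A,Q): not NE [P2→R gives 8>2]
(A,R): NE
(B,P): NE
(B,Q): not NE [P2→P gives 8>7]
(B,R): not NE [P1→C gives 9>2; P2→P gives 8>7]
(C,P): not NE [P1→B gives 9>7; P2→R gives 7>6]
(C,Q): not NE [P1→B gives 4>0; P2→R gives 7>3]
(C,R): NE

NE set: (A,R), (B,P), (C,R)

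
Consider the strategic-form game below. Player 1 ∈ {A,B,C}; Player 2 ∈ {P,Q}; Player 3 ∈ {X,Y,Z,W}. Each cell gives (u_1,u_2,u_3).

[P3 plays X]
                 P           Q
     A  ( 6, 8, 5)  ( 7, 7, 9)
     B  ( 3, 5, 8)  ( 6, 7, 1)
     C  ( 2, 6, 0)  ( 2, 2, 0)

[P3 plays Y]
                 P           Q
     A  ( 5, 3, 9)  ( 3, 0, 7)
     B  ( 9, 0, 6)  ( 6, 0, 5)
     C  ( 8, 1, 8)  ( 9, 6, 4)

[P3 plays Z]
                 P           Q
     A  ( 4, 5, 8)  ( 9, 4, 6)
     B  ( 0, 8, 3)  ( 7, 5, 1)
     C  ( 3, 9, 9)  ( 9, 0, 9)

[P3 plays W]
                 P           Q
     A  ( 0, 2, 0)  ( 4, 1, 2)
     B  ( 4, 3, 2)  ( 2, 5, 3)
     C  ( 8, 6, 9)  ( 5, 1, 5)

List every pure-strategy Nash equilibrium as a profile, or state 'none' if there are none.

PSNE = {(C,P,W)}

(A,P,X): not NE [P3→Y gives 9>5]
(A,P,Y): not NE [P1→B gives 9>5]
(A,P,Z): not NE [P3→Y gives 9>8]
(A,P,W): not NE [P1→C gives 8>0; P3→Y gives 9>0]
(A,Q,X): not NE [P2→P gives 8>7]
(A,Q,Y): not NE [P1→C gives 9>3; P2→P gives 3>0; P3→X gives 9>7]
(A,Q,Z): not NE [P2→P gives 5>4; P3→X gives 9>6]
(A,Q,W): not NE [P1→C gives 5>4; P2→P gives 2>1; P3→X gives 9>2]
(B,P,X): not NE [P1→A gives 6>3; P2→Q gives 7>5]
(B,P,Y): not NE [P3→X gives 8>6]
(B,P,Z): not NE [P1→A gives 4>0; P3→X gives 8>3]
(B,P,W): not NE [P1→C gives 8>4; P2→Q gives 5>3; P3→X gives 8>2]
(B,Q,X): not NE [P1→A gives 7>6; P3→Y gives 5>1]
(B,Q,Y): not NE [P1→C gives 9>6]
(B,Q,Z): not NE [P1→C gives 9>7; P2→P gives 8>5; P3→Y gives 5>1]
(B,Q,W): not NE [P1→C gives 5>2; P3→Y gives 5>3]
(C,P,X): not NE [P1→A gives 6>2; P3→W gives 9>0]
(C,P,Y): not NE [P1→B gives 9>8; P2→Q gives 6>1; P3→W gives 9>8]
(C,P,Z): not NE [P1→A gives 4>3]
(C,P,W): NE
(C,Q,X): not NE [P1→A gives 7>2; P2→P gives 6>2; P3→Z gives 9>0]
(C,Q,Y): not NE [P3→Z gives 9>4]
(C,Q,Z): not NE [P2→P gives 9>0]
(C,Q,W): not NE [P2→P gives 6>1; P3→Z gives 9>5]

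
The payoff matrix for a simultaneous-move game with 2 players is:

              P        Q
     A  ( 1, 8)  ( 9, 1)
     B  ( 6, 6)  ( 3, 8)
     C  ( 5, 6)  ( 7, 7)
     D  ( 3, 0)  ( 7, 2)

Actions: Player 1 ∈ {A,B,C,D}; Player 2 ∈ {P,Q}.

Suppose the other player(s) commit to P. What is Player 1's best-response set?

u_1(A vs P) = 1
u_1(B vs P) = 6
u_1(C vs P) = 5
u_1(D vs P) = 3
max payoff 6 at {B}

P1 best: {B}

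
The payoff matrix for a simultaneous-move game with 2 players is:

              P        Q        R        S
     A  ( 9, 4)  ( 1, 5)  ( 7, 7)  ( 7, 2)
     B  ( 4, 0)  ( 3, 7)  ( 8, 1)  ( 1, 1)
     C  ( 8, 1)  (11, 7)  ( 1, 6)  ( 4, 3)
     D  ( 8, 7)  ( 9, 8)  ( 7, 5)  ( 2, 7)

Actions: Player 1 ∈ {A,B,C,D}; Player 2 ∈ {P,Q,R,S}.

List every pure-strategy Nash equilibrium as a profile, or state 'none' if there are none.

(A,P): not NE [P2→R gives 7>4]
(A,Q): not NE [P1→C gives 11>1; P2→R gives 7>5]
(A,R): not NE [P1→B gives 8>7]
(A,S): not NE [P2→R gives 7>2]
(B,P): not NE [P1→A gives 9>4; P2→Q gives 7>0]
(B,Q): not NE [P1→C gives 11>3]
(B,R): not NE [P2→Q gives 7>1]
(B,S): not NE [P1→A gives 7>1; P2→Q gives 7>1]
(C,P): not NE [P1→A gives 9>8; P2→Q gives 7>1]
(C,Q): NE
(C,R): not NE [P1→B gives 8>1; P2→Q gives 7>6]
(C,S): not NE [P1→A gives 7>4; P2→Q gives 7>3]
(D,P): not NE [P1→A gives 9>8; P2→Q gives 8>7]
(D,Q): not NE [P1→C gives 11>9]
(D,R): not NE [P1→B gives 8>7; P2→Q gives 8>5]
(D,S): not NE [P1→A gives 7>2; P2→Q gives 8>7]

Nash profiles: (C,Q)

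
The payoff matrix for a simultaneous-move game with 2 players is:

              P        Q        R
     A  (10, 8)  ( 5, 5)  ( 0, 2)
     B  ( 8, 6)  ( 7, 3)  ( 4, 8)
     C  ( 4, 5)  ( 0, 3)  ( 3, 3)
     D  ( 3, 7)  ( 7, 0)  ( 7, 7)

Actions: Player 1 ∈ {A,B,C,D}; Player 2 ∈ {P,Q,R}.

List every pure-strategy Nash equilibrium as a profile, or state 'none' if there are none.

(A,P): NE
(A,Q): not NE [P1→D gives 7>5; P2→P gives 8>5]
(A,R): not NE [P1→D gives 7>0; P2→P gives 8>2]
(B,P): not NE [P1→A gives 10>8; P2→R gives 8>6]
(B,Q): not NE [P2→R gives 8>3]
(B,R): not NE [P1→D gives 7>4]
(C,P): not NE [P1→A gives 10>4]
(C,Q): not NE [P1→D gives 7>0; P2→P gives 5>3]
(C,R): not NE [P1→D gives 7>3; P2→P gives 5>3]
(D,P): not NE [P1→A gives 10>3]
(D,Q): not NE [P2→R gives 7>0]
(D,R): NE

NE set: (A,P), (D,R)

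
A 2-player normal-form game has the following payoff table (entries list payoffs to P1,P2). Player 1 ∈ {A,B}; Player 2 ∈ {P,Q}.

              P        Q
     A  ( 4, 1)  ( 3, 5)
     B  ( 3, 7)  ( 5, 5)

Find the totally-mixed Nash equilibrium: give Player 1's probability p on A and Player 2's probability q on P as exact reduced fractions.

p=1/3, q=2/3

P1 indiff ⇒ q·4+(1-q)·3 = q·3+(1-q)·5 ⇒ q(1) = (1-q)(2) ⇒ q = 2/3
P2 indiff ⇒ p·1+(1-p)·7 = p·5+(1-p)·5 ⇒ p(-4) = (1-p)(-2) ⇒ p = 1/3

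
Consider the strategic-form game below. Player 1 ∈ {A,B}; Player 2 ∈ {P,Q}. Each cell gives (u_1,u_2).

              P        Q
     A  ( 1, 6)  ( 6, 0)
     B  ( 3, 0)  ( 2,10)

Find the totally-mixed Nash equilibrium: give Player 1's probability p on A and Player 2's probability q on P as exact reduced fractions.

P1 mixes 5/8 on A; P2 mixes 2/3 on P

P1 indiff ⇒ q·1+(1-q)·6 = q·3+(1-q)·2 ⇒ q(-2) = (1-q)(-4) ⇒ q = 2/3
P2 indiff ⇒ p·6+(1-p)·0 = p·0+(1-p)·10 ⇒ p(6) = (1-p)(10) ⇒ p = 5/8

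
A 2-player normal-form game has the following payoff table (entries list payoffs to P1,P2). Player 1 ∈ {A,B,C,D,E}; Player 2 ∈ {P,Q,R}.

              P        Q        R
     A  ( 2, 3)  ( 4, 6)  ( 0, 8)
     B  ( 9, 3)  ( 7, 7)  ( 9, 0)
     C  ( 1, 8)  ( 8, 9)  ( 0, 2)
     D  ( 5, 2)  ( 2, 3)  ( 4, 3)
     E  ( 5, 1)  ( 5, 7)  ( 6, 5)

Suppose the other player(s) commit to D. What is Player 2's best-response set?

P2 best: {Q,R}

u_2(P vs D) = 2
u_2(Q vs D) = 3
u_2(R vs D) = 3
max payoff 3 at {Q,R}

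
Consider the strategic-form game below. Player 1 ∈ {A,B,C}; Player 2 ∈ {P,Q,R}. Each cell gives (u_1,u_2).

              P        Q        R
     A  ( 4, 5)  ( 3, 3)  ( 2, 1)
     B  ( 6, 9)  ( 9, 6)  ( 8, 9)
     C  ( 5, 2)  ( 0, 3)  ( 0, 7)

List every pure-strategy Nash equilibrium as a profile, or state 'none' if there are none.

(A,P): not NE [P1→B gives 6>4]
(A,Q): not NE [P1→B gives 9>3; P2→P gives 5>3]
(A,R): not NE [P1→B gives 8>2; P2→P gives 5>1]
(B,P): NE
(B,Q): not NE [P2→R gives 9>6]
(B,R): NE
(C,P): not NE [P1→B gives 6>5; P2→R gives 7>2]
(C,Q): not NE [P1→B gives 9>0; P2→R gives 7>3]
(C,R): not NE [P1→B gives 8>0]

NE set: (B,P), (B,R)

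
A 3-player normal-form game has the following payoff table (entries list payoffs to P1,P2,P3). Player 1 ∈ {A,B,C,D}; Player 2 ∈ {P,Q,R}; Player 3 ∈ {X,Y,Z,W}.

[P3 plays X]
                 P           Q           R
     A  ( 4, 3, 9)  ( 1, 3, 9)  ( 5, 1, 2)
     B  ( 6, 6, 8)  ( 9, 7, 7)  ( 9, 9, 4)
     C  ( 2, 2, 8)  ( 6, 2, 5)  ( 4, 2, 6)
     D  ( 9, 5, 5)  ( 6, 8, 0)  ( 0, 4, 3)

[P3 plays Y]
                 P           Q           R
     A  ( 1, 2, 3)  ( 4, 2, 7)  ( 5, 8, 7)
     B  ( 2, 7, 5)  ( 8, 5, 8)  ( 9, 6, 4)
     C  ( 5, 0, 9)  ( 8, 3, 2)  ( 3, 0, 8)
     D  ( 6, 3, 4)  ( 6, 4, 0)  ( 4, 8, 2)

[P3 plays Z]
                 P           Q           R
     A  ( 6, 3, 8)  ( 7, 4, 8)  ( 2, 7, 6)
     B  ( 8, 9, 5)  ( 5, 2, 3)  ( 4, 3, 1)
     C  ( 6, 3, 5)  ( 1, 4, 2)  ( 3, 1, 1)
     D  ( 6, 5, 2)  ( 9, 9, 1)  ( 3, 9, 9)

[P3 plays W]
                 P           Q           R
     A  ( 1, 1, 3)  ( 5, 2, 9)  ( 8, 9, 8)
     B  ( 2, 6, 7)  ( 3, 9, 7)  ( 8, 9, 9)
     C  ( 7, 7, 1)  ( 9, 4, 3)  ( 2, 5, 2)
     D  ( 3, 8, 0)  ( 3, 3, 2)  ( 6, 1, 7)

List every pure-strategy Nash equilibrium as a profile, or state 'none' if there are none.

(A,P,X): not NE [P1→D gives 9>4]
(A,P,Y): not NE [P1→D gives 6>1; P2→R gives 8>2; P3→X gives 9>3]
(A,P,Z): not NE [P1→B gives 8>6; P2→R gives 7>3; P3→X gives 9>8]
(A,P,W): not NE [P1→C gives 7>1; P2→R gives 9>1; P3→X gives 9>3]
(A,Q,X): not NE [P1→B gives 9>1]
(A,Q,Y): not NE [P1→C gives 8>4; P2→R gives 8>2; P3→W gives 9>7]
(A,Q,Z): not NE [P1→D gives 9>7; P2→R gives 7>4; P3→W gives 9>8]
(A,Q,W): not NE [P1→C gives 9>5; P2→R gives 9>2]
(A,R,X): not NE [P1→B gives 9>5; P2→Q gives 3>1; P3→W gives 8>2]
(A,R,Y): not NE [P1→B gives 9>5; P3→W gives 8>7]
(A,R,Z): not NE [P1→B gives 4>2; P3→W gives 8>6]
(A,R,W): NE
(B,P,X): not NE [P1→D gives 9>6; P2→R gives 9>6]
(B,P,Y): not NE [P1→D gives 6>2; P3→X gives 8>5]
(B,P,Z): not NE [P3→X gives 8>5]
(B,P,W): not NE [P1→C gives 7>2; P2→R gives 9>6; P3→X gives 8>7]
(B,Q,X): not NE [P2→R gives 9>7; P3→Y gives 8>7]
(B,Q,Y): not NE [P2→P gives 7>5]
(B,Q,Z): not NE [P1→D gives 9>5; P2→P gives 9>2; P3→Y gives 8>3]
(B,Q,W): not NE [P1→C gives 9>3; P3→Y gives 8>7]
(B,R,X): not NE [P3→W gives 9>4]
(B,R,Y): not NE [P2→P gives 7>6; P3→W gives 9>4]
(B,R,Z): not NE [P2→P gives 9>3; P3→W gives 9>1]
(B,R,W): NE
(C,P,X): not NE [P1→D gives 9>2; P3→Y gives 9>8]
(C,P,Y): not NE [P1→D gives 6>5; P2→Q gives 3>0]
(C,P,Z): not NE [P1→B gives 8>6; P2→Q gives 4>3; P3→Y gives 9>5]
(C,P,W): not NE [P3→Y gives 9>1]
(C,Q,X): not NE [P1→B gives 9>6]
(C,Q,Y): not NE [P3→X gives 5>2]
(C,Q,Z): not NE [P1→D gives 9>1; P3→X gives 5>2]
(C,Q,W): not NE [P2→P gives 7>4; P3→X gives 5>3]
(C,R,X): not NE [P1→B gives 9>4; P3→Y gives 8>6]
(C,R,Y): not NE [P1→B gives 9>3; P2→Q gives 3>0]
(C,R,Z): not NE [P1→B gives 4>3; P2→Q gives 4>1; P3→Y gives 8>1]
(C,R,W): not NE [P1→B gives 8>2; P2→P gives 7>5; P3→Y gives 8>2]
(D,P,X): not NE [P2→Q gives 8>5]
(D,P,Y): not NE [P2→R gives 8>3; P3→X gives 5>4]
(D,P,Z): not NE [P1→B gives 8>6; P2→R gives 9>5; P3→X gives 5>2]
(D,P,W): not NE [P1→C gives 7>3; P3→X gives 5>0]
(D,Q,X): not NE [P1→B gives 9>6; P3→W gives 2>0]
(D,Q,Y): not NE [P1→C gives 8>6; P2→R gives 8>4; P3→W gives 2>0]
(D,Q,Z): not NE [P3→W gives 2>1]
(D,Q,W): not NE [P1→C gives 9>3; P2→P gives 8>3]
(D,R,X): not NE [P1→B gives 9>0; P2→Q gives 8>4; P3→Z gives 9>3]
(D,R,Y): not NE [P1→B gives 9>4; P3→Z gives 9>2]
(D,R,Z): not NE [P1→B gives 4>3]
(D,R,W): not NE [P1→B gives 8>6; P2→P gives 8>1; P3→Z gives 9>7]

NE set: (A,R,W), (B,R,W)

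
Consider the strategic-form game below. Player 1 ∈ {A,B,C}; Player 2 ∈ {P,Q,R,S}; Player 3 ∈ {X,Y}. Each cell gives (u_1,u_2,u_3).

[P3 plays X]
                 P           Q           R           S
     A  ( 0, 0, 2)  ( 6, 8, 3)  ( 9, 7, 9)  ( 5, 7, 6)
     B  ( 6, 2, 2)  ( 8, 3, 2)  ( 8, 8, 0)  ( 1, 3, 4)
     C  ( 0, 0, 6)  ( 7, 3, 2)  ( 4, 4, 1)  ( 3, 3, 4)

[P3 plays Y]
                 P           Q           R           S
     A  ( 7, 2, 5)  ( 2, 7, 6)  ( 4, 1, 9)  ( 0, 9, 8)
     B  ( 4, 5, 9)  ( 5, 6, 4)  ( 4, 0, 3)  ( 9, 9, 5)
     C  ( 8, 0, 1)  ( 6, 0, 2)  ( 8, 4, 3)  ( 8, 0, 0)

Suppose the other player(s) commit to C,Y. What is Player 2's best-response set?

u_2(P vs C,Y) = 0
u_2(Q vs C,Y) = 0
u_2(R vs C,Y) = 4
u_2(S vs C,Y) = 0
max payoff 4 at {R}

P2 best: {R}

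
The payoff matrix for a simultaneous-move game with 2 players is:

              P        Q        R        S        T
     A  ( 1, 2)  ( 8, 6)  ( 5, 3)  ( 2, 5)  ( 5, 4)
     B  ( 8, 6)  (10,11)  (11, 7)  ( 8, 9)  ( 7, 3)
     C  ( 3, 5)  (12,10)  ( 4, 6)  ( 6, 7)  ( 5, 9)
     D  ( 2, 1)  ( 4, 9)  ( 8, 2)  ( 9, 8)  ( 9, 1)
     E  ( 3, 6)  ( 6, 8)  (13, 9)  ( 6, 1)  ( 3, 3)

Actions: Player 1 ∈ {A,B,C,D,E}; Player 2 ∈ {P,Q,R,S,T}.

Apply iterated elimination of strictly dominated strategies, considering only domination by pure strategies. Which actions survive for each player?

Remaining: P1:{B,C,E} P2:{Q,R}

P1 drop A (B beats it: P:8>1 Q:10>8 R:11>5 S:8>2 T:7>5)
P2 drop P (Q beats it: B:11>6 C:10>5 D:9>1 E:8>6)
P2 drop S (Q beats it: B:11>9 C:10>7 D:9>8 E:8>1)
P2 drop T (Q beats it: B:11>3 C:10>9 D:9>1 E:8>3)
P1 drop D (B beats it: Q:10>4 R:11>8)
P1→{B,C,E} P2→{Q,R}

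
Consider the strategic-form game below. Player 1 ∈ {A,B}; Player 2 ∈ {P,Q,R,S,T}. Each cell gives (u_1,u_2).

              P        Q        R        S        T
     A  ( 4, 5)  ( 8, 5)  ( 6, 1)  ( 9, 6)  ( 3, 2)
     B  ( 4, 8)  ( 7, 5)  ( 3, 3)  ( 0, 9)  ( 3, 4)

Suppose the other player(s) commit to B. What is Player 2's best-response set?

u_2(P vs B) = 8
u_2(Q vs B) = 5
u_2(R vs B) = 3
u_2(S vs B) = 9
u_2(T vs B) = 4
max payoff 9 at {S}

P2 best: {S}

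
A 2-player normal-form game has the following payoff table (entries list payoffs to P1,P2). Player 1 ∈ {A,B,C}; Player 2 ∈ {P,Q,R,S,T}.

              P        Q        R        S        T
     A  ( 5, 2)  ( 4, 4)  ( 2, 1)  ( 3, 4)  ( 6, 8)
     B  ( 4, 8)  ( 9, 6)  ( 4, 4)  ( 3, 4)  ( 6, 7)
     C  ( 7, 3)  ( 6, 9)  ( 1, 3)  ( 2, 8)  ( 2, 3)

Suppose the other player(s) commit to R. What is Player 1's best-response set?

u_1(A vs R) = 2
u_1(B vs R) = 4
u_1(C vs R) = 1
max payoff 4 at {B}

P1 best: {B}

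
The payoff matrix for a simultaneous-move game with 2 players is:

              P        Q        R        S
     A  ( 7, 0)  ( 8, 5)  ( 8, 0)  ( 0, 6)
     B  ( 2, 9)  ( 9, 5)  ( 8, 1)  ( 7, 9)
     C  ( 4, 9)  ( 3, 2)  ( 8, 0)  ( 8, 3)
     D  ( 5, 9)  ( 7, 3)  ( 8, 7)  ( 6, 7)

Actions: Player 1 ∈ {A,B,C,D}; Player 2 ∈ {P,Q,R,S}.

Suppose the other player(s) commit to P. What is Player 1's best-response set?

u_1(A vs P) = 7
u_1(B vs P) = 2
u_1(C vs P) = 4
u_1(D vs P) = 5
max payoff 7 at {A}

argmax u_1 = {A}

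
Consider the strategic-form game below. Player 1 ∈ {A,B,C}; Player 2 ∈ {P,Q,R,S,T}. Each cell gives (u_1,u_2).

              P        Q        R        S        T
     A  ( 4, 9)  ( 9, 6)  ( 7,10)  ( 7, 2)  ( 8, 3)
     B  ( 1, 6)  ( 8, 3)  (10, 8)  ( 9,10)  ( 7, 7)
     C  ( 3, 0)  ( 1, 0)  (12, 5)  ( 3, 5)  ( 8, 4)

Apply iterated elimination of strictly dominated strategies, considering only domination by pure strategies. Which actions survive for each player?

P2 drop P (R beats it: A:10>9 B:8>6 C:5>0)
P2 drop Q (R beats it: A:10>6 B:8>3 C:5>0)
P2 drop T (R beats it: A:10>3 B:8>7 C:5>4)
P1 drop A (B beats it: R:10>7 S:9>7)
P1→{B,C} P2→{R,S}

Remaining: P1:{B,C} P2:{R,S}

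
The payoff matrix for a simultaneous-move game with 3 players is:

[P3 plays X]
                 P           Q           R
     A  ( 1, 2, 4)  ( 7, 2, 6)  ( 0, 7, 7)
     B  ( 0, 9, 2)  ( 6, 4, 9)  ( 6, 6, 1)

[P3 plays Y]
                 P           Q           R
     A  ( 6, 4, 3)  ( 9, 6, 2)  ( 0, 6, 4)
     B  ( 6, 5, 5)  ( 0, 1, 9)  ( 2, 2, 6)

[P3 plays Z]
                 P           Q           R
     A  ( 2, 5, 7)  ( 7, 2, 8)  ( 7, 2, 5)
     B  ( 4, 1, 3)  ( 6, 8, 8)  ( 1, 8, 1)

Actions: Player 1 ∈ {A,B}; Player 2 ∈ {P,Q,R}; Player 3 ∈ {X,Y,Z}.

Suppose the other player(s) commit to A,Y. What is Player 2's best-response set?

argmax u_2 = {Q,R}

u_2(P vs A,Y) = 4
u_2(Q vs A,Y) = 6
u_2(R vs A,Y) = 6
max payoff 6 at {Q,R}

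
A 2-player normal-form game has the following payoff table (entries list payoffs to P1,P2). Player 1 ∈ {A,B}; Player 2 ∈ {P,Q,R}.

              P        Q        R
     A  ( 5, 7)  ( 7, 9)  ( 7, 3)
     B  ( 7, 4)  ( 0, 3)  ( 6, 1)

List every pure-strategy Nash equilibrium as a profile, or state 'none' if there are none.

(A,P): not NE [P1→B gives 7>5; P2→Q gives 9>7]
(A,Q): NE
(A,R): not NE [P2→Q gives 9>3]
(B,P): NE
(B,Q): not NE [P1→A gives 7>0; P2→P gives 4>3]
(B,R): not NE [P1→A gives 7>6; P2→P gives 4>1]

PSNE = {(A,Q), (B,P)}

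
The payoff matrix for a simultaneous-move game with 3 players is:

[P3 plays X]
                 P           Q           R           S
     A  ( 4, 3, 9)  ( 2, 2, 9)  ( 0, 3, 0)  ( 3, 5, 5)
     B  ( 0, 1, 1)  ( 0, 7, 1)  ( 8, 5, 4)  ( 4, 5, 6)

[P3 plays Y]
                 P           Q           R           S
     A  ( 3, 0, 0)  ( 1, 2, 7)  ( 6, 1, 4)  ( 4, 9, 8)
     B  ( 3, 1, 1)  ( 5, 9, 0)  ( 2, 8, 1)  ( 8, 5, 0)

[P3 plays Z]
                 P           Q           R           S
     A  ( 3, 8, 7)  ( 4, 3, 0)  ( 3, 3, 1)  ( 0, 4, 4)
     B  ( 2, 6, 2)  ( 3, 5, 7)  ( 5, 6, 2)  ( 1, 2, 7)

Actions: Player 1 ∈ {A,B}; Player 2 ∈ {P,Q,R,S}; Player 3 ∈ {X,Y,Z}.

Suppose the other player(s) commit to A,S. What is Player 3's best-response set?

BR_3 = {Y}

u_3(X vs A,S) = 5
u_3(Y vs A,S) = 8
u_3(Z vs A,S) = 4
max payoff 8 at {Y}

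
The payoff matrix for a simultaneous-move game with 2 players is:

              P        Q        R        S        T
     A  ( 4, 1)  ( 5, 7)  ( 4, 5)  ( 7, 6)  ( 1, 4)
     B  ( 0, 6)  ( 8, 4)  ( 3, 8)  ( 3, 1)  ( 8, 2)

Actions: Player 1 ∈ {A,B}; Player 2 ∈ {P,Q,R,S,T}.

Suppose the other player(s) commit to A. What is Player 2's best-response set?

P2 best: {Q}

u_2(P vs A) = 1
u_2(Q vs A) = 7
u_2(R vs A) = 5
u_2(S vs A) = 6
u_2(T vs A) = 4
max payoff 7 at {Q}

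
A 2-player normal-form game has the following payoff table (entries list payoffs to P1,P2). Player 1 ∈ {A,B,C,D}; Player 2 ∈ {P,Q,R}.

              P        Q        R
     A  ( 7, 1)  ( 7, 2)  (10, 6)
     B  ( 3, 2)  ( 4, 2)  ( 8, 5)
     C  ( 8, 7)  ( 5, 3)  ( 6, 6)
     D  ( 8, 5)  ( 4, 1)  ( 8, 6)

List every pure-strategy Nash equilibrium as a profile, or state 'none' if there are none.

NE set: (A,R), (C,P)

(A,P): not NE [P1→D gives 8>7; P2→R gives 6>1]
(A,Q): not NE [P2→R gives 6>2]
(A,R): NE
(B,P): not NE [P1→D gives 8>3; P2→R gives 5>2]
(B,Q): not NE [P1→A gives 7>4; P2→R gives 5>2]
(B,R): not NE [P1→A gives 10>8]
(C,P): NE
(C,Q): not NE [P1→A gives 7>5; P2→P gives 7>3]
(C,R): not NE [P1→A gives 10>6; P2→P gives 7>6]
(D,P): not NE [P2→R gives 6>5]
(D,Q): not NE [P1→A gives 7>4; P2→R gives 6>1]
(D,R): not NE [P1→A gives 10>8]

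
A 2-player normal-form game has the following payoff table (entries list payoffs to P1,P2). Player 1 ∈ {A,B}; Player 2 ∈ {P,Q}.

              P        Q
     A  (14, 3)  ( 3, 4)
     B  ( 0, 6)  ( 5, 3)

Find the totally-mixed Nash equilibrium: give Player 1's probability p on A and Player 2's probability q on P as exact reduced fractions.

P1 mixes 3/4 on A; P2 mixes 1/8 on P

P1 indiff ⇒ q·14+(1-q)·3 = q·0+(1-q)·5 ⇒ q(14) = (1-q)(2) ⇒ q = 1/8
P2 indiff ⇒ p·3+(1-p)·6 = p·4+(1-p)·3 ⇒ p(-1) = (1-p)(-3) ⇒ p = 3/4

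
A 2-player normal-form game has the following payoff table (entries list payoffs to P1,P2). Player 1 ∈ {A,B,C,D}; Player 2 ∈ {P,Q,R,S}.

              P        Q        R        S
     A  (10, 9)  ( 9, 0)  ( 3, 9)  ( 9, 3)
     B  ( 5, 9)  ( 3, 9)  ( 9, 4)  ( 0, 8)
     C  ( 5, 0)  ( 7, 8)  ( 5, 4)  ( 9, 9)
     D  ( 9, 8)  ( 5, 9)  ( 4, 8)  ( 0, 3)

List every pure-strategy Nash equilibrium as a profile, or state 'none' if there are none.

Nash profiles: (A,P), (C,S)

(A,P): NE
(A,Q): not NE [P2→R gives 9>0]
(A,R): not NE [P1→B gives 9>3]
(A,S): not NE [P2→R gives 9>3]
(B,P): not NE [P1→A gives 10>5]
(B,Q): not NE [P1→A gives 9>3]
(B,R): not NE [P2→Q gives 9>4]
(B,S): not NE [P1→C gives 9>0; P2→Q gives 9>8]
(C,P): not NE [P1→A gives 10>5; P2→S gives 9>0]
(C,Q): not NE [P1→A gives 9>7; P2→S gives 9>8]
(C,R): not NE [P1→B gives 9>5; P2→S gives 9>4]
(C,S): NE
(D,P): not NE [P1→A gives 10>9; P2→Q gives 9>8]
(D,Q): not NE [P1→A gives 9>5]
(D,R): not NE [P1→B gives 9>4; P2→Q gives 9>8]
(D,S): not NE [P1→C gives 9>0; P2→Q gives 9>3]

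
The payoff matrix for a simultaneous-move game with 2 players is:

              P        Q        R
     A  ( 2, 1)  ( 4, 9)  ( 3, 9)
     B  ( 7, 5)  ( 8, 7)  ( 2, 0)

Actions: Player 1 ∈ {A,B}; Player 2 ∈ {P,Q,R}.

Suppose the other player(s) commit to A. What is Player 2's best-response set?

u_2(P vs A) = 1
u_2(Q vs A) = 9
u_2(R vs A) = 9
max payoff 9 at {Q,R}

BR_2 = {Q,R}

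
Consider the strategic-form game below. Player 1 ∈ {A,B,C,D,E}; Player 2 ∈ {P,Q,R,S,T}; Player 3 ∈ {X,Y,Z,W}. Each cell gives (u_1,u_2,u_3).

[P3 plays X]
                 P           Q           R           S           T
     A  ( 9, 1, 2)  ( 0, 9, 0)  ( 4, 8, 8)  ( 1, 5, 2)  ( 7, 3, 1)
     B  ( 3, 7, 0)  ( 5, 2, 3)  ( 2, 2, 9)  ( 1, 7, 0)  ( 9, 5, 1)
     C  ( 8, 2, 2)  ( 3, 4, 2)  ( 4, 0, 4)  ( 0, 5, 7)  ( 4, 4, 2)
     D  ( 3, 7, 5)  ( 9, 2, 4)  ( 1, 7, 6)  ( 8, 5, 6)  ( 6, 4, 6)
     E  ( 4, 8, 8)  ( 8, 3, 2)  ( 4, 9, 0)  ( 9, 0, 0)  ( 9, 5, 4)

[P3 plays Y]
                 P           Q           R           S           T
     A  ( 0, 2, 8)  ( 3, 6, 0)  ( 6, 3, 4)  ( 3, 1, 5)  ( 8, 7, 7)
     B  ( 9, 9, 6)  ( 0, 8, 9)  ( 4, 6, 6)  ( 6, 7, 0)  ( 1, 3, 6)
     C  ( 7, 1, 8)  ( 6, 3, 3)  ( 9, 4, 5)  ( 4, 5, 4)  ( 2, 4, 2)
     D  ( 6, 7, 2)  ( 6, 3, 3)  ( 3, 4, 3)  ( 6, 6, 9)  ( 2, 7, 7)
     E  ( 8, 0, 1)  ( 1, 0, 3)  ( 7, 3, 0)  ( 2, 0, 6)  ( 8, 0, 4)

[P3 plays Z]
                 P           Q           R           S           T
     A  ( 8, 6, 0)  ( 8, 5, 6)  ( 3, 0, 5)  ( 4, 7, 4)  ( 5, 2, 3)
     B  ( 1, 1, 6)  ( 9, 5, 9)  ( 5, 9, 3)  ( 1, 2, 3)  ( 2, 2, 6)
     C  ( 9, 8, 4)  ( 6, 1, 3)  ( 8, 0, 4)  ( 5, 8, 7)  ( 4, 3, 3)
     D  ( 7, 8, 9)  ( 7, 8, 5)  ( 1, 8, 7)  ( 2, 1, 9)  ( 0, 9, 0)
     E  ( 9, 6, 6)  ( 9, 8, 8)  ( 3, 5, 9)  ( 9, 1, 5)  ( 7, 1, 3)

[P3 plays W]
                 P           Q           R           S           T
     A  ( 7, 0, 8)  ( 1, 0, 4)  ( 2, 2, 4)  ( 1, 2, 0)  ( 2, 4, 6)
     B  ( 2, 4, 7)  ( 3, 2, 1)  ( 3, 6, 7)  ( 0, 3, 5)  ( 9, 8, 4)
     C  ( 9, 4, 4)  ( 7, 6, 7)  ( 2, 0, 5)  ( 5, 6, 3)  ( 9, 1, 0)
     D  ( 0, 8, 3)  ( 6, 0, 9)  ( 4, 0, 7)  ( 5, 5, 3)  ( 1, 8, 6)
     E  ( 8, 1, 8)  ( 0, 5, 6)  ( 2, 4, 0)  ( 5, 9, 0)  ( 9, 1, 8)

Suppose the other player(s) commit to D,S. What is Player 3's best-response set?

u_3(X vs D,S) = 6
u_3(Y vs D,S) = 9
u_3(Z vs D,S) = 9
u_3(W vs D,S) = 3
max payoff 9 at {Y,Z}

BR_3 = {Y,Z}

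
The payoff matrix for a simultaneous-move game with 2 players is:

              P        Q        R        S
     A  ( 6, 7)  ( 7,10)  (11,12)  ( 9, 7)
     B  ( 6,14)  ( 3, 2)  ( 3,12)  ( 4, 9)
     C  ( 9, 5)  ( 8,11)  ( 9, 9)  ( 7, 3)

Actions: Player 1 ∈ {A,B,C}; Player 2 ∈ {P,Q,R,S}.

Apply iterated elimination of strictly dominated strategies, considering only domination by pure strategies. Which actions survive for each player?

P1 drop B (C beats it: P:9>6 Q:8>3 R:9>3 S:7>4)
P2 drop P (Q beats it: A:10>7 C:11>5)
P2 drop S (Q beats it: A:10>7 C:11>3)
P1→{A,C} P2→{Q,R}

Survivors P1:{A,C} P2:{Q,R}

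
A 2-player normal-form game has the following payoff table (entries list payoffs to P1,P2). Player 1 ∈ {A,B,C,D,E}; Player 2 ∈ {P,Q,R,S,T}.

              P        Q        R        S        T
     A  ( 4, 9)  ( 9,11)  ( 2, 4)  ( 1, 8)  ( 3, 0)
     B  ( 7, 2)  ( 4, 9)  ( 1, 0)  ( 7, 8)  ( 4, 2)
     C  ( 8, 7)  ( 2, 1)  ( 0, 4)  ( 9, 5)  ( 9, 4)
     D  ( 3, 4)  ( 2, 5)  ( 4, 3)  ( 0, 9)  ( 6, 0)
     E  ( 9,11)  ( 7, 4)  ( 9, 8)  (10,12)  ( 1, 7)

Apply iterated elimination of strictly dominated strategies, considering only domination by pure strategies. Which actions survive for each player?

Remaining: P1:{A,E} P2:{P,Q,S}

P2 drop R (P beats it: A:9>4 B:2>0 C:7>4 D:4>3 E:11>8)
P2 drop T (S beats it: A:8>0 B:8>2 C:5>4 D:9>0 E:12>7)
P1 drop B (E beats it: P:9>7 Q:7>4 S:10>7)
P1 drop C (E beats it: P:9>8 Q:7>2 S:10>9)
P1 drop D (A beats it: P:4>3 Q:9>2 S:1>0)
P1→{A,E} P2→{P,Q,S}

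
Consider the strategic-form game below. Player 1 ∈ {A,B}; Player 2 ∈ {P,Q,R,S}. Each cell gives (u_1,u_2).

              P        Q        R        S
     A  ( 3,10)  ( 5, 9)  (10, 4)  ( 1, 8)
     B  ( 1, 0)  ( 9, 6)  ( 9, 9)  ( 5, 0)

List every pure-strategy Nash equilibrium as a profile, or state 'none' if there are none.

(A,P): NE
(A,Q): not NE [P1→B gives 9>5; P2→P gives 10>9]
(A,R): not NE [P2→P gives 10>4]
(A,S): not NE [P1→B gives 5>1; P2→P gives 10>8]
(B,P): not NE [P1→A gives 3>1; P2→R gives 9>0]
(B,Q): not NE [P2→R gives 9>6]
(B,R): not NE [P1→A gives 10>9]
(B,S): not NE [P2→R gives 9>0]

NE set: (A,P)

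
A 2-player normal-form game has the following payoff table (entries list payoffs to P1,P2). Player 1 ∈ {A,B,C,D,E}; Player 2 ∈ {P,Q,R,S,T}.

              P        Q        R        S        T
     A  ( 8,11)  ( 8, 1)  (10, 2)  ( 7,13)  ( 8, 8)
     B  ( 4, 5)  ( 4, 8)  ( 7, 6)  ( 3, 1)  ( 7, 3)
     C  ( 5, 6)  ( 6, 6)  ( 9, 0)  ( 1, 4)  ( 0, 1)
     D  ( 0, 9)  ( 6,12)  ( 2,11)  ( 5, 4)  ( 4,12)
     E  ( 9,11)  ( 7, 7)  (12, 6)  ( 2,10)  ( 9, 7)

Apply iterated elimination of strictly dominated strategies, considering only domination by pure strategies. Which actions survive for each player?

P1 drop B (A beats it: P:8>4 Q:8>4 R:10>7 S:7>3 T:8>7)
P1 drop C (A beats it: P:8>5 Q:8>6 R:10>9 S:7>1 T:8>0)
P1 drop D (A beats it: P:8>0 Q:8>6 R:10>2 S:7>5 T:8>4)
P2 drop Q (P beats it: A:11>1 E:11>7)
P2 drop R (P beats it: A:11>2 E:11>6)
P2 drop T (P beats it: A:11>8 E:11>7)
P1→{A,E} P2→{P,S}

IESDS → P1:{A,E} P2:{P,S}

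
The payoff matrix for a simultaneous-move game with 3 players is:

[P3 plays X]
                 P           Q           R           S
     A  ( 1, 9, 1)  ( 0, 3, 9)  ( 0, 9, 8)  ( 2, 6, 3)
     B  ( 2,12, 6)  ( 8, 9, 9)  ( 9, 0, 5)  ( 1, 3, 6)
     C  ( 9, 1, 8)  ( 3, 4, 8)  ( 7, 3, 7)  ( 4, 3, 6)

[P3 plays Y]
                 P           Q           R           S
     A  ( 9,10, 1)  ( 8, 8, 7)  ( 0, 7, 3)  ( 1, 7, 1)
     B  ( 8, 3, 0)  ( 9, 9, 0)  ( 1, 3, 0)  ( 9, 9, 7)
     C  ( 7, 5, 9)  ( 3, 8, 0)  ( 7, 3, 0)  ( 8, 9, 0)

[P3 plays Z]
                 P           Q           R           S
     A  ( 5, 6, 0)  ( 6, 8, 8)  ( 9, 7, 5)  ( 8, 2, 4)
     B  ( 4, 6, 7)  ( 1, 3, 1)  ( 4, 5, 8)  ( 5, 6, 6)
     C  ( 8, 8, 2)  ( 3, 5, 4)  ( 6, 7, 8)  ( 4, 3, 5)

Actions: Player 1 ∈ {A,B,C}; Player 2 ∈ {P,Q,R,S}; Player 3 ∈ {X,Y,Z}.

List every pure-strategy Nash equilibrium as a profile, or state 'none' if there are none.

PSNE = {(A,P,Y), (B,S,Y)}

(A,P,X): not NE [P1→C gives 9>1]
(A,P,Y): NE
(A,P,Z): not NE [P1→C gives 8>5; P2→Q gives 8>6; P3→Y gives 1>0]
(A,Q,X): not NE [P1→B gives 8>0; P2→R gives 9>3]
(A,Q,Y): not NE [P1→B gives 9>8; P2→P gives 10>8; P3→X gives 9>7]
(A,Q,Z): not NE [P3→X gives 9>8]
(A,R,X): not NE [P1→B gives 9>0]
(A,R,Y): not NE [P1→C gives 7>0; P2→P gives 10>7; P3→X gives 8>3]
(A,R,Z): not NE [P2→Q gives 8>7; P3→X gives 8>5]
(A,S,X): not NE [P1→C gives 4>2; P2→R gives 9>6; P3→Z gives 4>3]
(A,S,Y): not NE [P1→B gives 9>1; P2→P gives 10>7; P3→Z gives 4>1]
(A,S,Z): not NE [P2→Q gives 8>2]
(B,P,X): not NE [P1→C gives 9>2; P3→Z gives 7>6]
(B,P,Y): not NE [P1→A gives 9>8; P2→S gives 9>3; P3→Z gives 7>0]
(B,P,Z): not NE [P1→C gives 8>4]
(B,Q,X): not NE [P2→P gives 12>9]
(B,Q,Y): not NE [P3→X gives 9>0]
(B,Q,Z): not NE [P1→A gives 6>1; P2→S gives 6>3; P3→X gives 9>1]
(B,R,X): not NE [P2→P gives 12>0; P3→Z gives 8>5]
(B,R,Y): not NE [P1→C gives 7>1; P2→S gives 9>3; P3→Z gives 8>0]
(B,R,Z): not NE [P1→A gives 9>4; P2→S gives 6>5]
(B,S,X): not NE [P1→C gives 4>1; P2→P gives 12>3; P3→Y gives 7>6]
(B,S,Y): NE
(B,S,Z): not NE [P1→A gives 8>5; P3→Y gives 7>6]
(C,P,X): not NE [P2→Q gives 4>1; P3→Y gives 9>8]
(C,P,Y): not NE [P1→A gives 9>7; P2→S gives 9>5]
(C,P,Z): not NE [P3→Y gives 9>2]
(C,Q,X): not NE [P1→B gives 8>3]
(C,Q,Y): not NE [P1→B gives 9>3; P2→S gives 9>8; P3→X gives 8>0]
(C,Q,Z): not NE [P1→A gives 6>3; P2→P gives 8>5; P3→X gives 8>4]
(C,R,X): not NE [P1→B gives 9>7; P2→Q gives 4>3; P3→Z gives 8>7]
(C,R,Y): not NE [P2→S gives 9>3; P3→Z gives 8>0]
(C,R,Z): not NE [P1→A gives 9>6; P2→P gives 8>7]
(C,S,X): not NE [P2→Q gives 4>3]
(C,S,Y): not NE [P1→B gives 9>8; P3→X gives 6>0]
(C,S,Z): not NE [P1→A gives 8>4; P2→P gives 8>3; P3→X gives 6>5]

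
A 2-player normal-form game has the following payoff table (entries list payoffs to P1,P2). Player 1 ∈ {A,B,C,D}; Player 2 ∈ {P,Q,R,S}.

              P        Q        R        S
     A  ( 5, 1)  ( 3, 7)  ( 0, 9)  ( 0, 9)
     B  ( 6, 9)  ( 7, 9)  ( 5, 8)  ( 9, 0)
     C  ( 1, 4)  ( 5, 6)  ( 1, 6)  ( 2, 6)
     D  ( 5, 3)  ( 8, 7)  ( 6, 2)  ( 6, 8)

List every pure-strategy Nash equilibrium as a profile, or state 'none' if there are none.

Nash profiles: (B,P)

(A,P): not NE [P1→B gives 6>5; P2→S gives 9>1]
(A,Q): not NE [P1→D gives 8>3; P2→S gives 9>7]
(A,R): not NE [P1→D gives 6>0]
(A,S): not NE [P1→B gives 9>0]
(B,P): NE
(B,Q): not NE [P1→D gives 8>7]
(B,R): not NE [P1→D gives 6>5; P2→Q gives 9>8]
(B,S): not NE [P2→Q gives 9>0]
(C,P): not NE [P1→B gives 6>1; P2→S gives 6>4]
(C,Q): not NE [P1→D gives 8>5]
(C,R): not NE [P1→D gives 6>1]
(C,S): not NE [P1→B gives 9>2]
(D,P): not NE [P1→B gives 6>5; P2→S gives 8>3]
(D,Q): not NE [P2→S gives 8>7]
(D,R): not NE [P2→S gives 8>2]
(D,S): not NE [P1→B gives 9>6]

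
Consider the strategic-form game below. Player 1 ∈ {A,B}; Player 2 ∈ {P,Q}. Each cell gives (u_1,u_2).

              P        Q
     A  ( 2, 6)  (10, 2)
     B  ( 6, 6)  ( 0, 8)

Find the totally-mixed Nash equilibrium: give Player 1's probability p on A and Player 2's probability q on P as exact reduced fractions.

(p,q) = (1/3, 5/7)

P1 indiff ⇒ q·2+(1-q)·10 = q·6+(1-q)·0 ⇒ q(-4) = (1-q)(-10) ⇒ q = 5/7
P2 indiff ⇒ p·6+(1-p)·6 = p·2+(1-p)·8 ⇒ p(4) = (1-p)(2) ⇒ p = 1/3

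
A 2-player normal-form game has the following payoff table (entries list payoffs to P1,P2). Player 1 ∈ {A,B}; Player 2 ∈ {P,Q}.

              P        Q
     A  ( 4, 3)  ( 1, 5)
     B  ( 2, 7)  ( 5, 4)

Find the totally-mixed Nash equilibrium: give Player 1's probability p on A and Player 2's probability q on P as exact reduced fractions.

P1 indiff ⇒ q·4+(1-q)·1 = q·2+(1-q)·5 ⇒ q(2) = (1-q)(4) ⇒ q = 2/3
P2 indiff ⇒ p·3+(1-p)·7 = p·5+(1-p)·4 ⇒ p(-2) = (1-p)(-3) ⇒ p = 3/5

(p,q) = (3/5, 2/3)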